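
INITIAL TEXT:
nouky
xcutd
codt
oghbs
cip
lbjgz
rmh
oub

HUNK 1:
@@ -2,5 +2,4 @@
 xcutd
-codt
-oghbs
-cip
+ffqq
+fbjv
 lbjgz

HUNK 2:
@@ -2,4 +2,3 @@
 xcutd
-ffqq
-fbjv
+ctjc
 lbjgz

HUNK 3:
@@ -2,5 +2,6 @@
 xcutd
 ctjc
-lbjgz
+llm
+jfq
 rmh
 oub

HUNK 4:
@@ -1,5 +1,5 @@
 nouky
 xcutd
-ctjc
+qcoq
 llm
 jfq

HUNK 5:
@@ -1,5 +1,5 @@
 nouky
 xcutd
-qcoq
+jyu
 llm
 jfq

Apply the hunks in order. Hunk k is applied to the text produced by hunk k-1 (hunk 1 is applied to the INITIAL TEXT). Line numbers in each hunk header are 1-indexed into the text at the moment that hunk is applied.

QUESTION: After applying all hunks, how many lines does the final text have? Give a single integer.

Hunk 1: at line 2 remove [codt,oghbs,cip] add [ffqq,fbjv] -> 7 lines: nouky xcutd ffqq fbjv lbjgz rmh oub
Hunk 2: at line 2 remove [ffqq,fbjv] add [ctjc] -> 6 lines: nouky xcutd ctjc lbjgz rmh oub
Hunk 3: at line 2 remove [lbjgz] add [llm,jfq] -> 7 lines: nouky xcutd ctjc llm jfq rmh oub
Hunk 4: at line 1 remove [ctjc] add [qcoq] -> 7 lines: nouky xcutd qcoq llm jfq rmh oub
Hunk 5: at line 1 remove [qcoq] add [jyu] -> 7 lines: nouky xcutd jyu llm jfq rmh oub
Final line count: 7

Answer: 7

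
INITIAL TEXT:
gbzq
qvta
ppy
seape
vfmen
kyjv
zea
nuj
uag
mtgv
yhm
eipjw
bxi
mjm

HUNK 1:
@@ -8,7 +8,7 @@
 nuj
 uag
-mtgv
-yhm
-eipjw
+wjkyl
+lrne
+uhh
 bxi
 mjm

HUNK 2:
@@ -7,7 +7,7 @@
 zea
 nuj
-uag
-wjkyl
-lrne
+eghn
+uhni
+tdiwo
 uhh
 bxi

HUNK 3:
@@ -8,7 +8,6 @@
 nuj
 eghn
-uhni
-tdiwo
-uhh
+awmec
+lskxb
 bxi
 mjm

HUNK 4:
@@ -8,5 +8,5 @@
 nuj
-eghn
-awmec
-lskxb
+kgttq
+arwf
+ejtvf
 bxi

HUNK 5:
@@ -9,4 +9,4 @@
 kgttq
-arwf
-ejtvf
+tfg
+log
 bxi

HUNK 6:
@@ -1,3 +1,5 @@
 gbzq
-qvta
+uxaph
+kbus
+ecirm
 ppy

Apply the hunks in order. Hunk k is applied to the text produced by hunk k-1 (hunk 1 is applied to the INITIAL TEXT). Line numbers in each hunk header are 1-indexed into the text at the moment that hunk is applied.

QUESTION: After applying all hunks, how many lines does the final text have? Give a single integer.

Hunk 1: at line 8 remove [mtgv,yhm,eipjw] add [wjkyl,lrne,uhh] -> 14 lines: gbzq qvta ppy seape vfmen kyjv zea nuj uag wjkyl lrne uhh bxi mjm
Hunk 2: at line 7 remove [uag,wjkyl,lrne] add [eghn,uhni,tdiwo] -> 14 lines: gbzq qvta ppy seape vfmen kyjv zea nuj eghn uhni tdiwo uhh bxi mjm
Hunk 3: at line 8 remove [uhni,tdiwo,uhh] add [awmec,lskxb] -> 13 lines: gbzq qvta ppy seape vfmen kyjv zea nuj eghn awmec lskxb bxi mjm
Hunk 4: at line 8 remove [eghn,awmec,lskxb] add [kgttq,arwf,ejtvf] -> 13 lines: gbzq qvta ppy seape vfmen kyjv zea nuj kgttq arwf ejtvf bxi mjm
Hunk 5: at line 9 remove [arwf,ejtvf] add [tfg,log] -> 13 lines: gbzq qvta ppy seape vfmen kyjv zea nuj kgttq tfg log bxi mjm
Hunk 6: at line 1 remove [qvta] add [uxaph,kbus,ecirm] -> 15 lines: gbzq uxaph kbus ecirm ppy seape vfmen kyjv zea nuj kgttq tfg log bxi mjm
Final line count: 15

Answer: 15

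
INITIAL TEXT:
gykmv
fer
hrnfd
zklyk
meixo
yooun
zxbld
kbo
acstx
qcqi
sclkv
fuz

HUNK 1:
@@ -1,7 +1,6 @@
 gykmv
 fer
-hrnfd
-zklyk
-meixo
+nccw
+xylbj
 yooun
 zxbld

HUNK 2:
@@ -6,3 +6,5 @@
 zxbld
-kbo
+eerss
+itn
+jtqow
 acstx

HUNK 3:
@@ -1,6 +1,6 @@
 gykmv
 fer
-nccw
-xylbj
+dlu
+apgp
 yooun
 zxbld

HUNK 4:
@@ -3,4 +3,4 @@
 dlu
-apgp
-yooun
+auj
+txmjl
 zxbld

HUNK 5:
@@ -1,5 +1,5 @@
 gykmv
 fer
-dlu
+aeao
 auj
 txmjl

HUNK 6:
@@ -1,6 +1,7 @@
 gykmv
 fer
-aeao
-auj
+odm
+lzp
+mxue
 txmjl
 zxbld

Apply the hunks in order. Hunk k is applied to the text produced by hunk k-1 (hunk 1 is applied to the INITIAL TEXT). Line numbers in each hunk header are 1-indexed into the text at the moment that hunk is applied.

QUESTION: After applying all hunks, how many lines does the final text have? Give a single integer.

Answer: 14

Derivation:
Hunk 1: at line 1 remove [hrnfd,zklyk,meixo] add [nccw,xylbj] -> 11 lines: gykmv fer nccw xylbj yooun zxbld kbo acstx qcqi sclkv fuz
Hunk 2: at line 6 remove [kbo] add [eerss,itn,jtqow] -> 13 lines: gykmv fer nccw xylbj yooun zxbld eerss itn jtqow acstx qcqi sclkv fuz
Hunk 3: at line 1 remove [nccw,xylbj] add [dlu,apgp] -> 13 lines: gykmv fer dlu apgp yooun zxbld eerss itn jtqow acstx qcqi sclkv fuz
Hunk 4: at line 3 remove [apgp,yooun] add [auj,txmjl] -> 13 lines: gykmv fer dlu auj txmjl zxbld eerss itn jtqow acstx qcqi sclkv fuz
Hunk 5: at line 1 remove [dlu] add [aeao] -> 13 lines: gykmv fer aeao auj txmjl zxbld eerss itn jtqow acstx qcqi sclkv fuz
Hunk 6: at line 1 remove [aeao,auj] add [odm,lzp,mxue] -> 14 lines: gykmv fer odm lzp mxue txmjl zxbld eerss itn jtqow acstx qcqi sclkv fuz
Final line count: 14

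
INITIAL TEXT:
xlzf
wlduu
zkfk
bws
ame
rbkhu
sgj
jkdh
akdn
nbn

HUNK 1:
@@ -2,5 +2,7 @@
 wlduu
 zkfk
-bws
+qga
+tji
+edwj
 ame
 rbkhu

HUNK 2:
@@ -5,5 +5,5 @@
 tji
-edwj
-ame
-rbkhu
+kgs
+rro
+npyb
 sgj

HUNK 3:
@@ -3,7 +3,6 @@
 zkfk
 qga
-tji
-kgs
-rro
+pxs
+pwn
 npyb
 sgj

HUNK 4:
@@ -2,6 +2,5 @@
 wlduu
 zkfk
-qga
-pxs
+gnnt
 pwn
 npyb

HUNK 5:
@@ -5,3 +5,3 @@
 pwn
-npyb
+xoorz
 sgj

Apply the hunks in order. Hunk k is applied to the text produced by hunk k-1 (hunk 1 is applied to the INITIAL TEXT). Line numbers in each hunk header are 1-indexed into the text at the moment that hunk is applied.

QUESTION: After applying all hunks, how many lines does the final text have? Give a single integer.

Answer: 10

Derivation:
Hunk 1: at line 2 remove [bws] add [qga,tji,edwj] -> 12 lines: xlzf wlduu zkfk qga tji edwj ame rbkhu sgj jkdh akdn nbn
Hunk 2: at line 5 remove [edwj,ame,rbkhu] add [kgs,rro,npyb] -> 12 lines: xlzf wlduu zkfk qga tji kgs rro npyb sgj jkdh akdn nbn
Hunk 3: at line 3 remove [tji,kgs,rro] add [pxs,pwn] -> 11 lines: xlzf wlduu zkfk qga pxs pwn npyb sgj jkdh akdn nbn
Hunk 4: at line 2 remove [qga,pxs] add [gnnt] -> 10 lines: xlzf wlduu zkfk gnnt pwn npyb sgj jkdh akdn nbn
Hunk 5: at line 5 remove [npyb] add [xoorz] -> 10 lines: xlzf wlduu zkfk gnnt pwn xoorz sgj jkdh akdn nbn
Final line count: 10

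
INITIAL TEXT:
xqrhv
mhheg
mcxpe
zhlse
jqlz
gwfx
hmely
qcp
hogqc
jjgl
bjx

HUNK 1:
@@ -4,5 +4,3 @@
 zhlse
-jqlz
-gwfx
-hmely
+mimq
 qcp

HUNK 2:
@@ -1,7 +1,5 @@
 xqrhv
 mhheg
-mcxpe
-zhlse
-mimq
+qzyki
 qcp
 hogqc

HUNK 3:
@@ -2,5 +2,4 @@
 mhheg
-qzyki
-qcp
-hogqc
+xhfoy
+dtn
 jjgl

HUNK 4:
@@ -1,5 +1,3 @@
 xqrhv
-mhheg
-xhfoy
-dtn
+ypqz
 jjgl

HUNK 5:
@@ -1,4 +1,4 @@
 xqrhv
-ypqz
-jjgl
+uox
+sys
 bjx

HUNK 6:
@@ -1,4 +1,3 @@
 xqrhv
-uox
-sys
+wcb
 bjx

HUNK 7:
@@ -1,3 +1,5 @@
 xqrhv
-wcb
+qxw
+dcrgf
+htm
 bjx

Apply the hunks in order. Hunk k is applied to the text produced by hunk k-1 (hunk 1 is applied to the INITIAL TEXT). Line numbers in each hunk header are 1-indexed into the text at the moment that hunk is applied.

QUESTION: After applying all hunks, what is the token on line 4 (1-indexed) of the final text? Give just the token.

Answer: htm

Derivation:
Hunk 1: at line 4 remove [jqlz,gwfx,hmely] add [mimq] -> 9 lines: xqrhv mhheg mcxpe zhlse mimq qcp hogqc jjgl bjx
Hunk 2: at line 1 remove [mcxpe,zhlse,mimq] add [qzyki] -> 7 lines: xqrhv mhheg qzyki qcp hogqc jjgl bjx
Hunk 3: at line 2 remove [qzyki,qcp,hogqc] add [xhfoy,dtn] -> 6 lines: xqrhv mhheg xhfoy dtn jjgl bjx
Hunk 4: at line 1 remove [mhheg,xhfoy,dtn] add [ypqz] -> 4 lines: xqrhv ypqz jjgl bjx
Hunk 5: at line 1 remove [ypqz,jjgl] add [uox,sys] -> 4 lines: xqrhv uox sys bjx
Hunk 6: at line 1 remove [uox,sys] add [wcb] -> 3 lines: xqrhv wcb bjx
Hunk 7: at line 1 remove [wcb] add [qxw,dcrgf,htm] -> 5 lines: xqrhv qxw dcrgf htm bjx
Final line 4: htm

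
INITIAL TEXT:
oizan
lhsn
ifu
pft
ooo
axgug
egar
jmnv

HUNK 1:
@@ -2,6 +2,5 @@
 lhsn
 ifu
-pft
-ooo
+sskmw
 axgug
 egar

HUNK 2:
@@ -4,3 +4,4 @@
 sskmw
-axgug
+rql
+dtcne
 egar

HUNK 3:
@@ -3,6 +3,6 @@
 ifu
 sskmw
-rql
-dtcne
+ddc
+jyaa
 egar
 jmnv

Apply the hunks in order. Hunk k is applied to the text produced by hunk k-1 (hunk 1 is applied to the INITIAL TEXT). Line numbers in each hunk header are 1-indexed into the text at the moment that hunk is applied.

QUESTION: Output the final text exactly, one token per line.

Answer: oizan
lhsn
ifu
sskmw
ddc
jyaa
egar
jmnv

Derivation:
Hunk 1: at line 2 remove [pft,ooo] add [sskmw] -> 7 lines: oizan lhsn ifu sskmw axgug egar jmnv
Hunk 2: at line 4 remove [axgug] add [rql,dtcne] -> 8 lines: oizan lhsn ifu sskmw rql dtcne egar jmnv
Hunk 3: at line 3 remove [rql,dtcne] add [ddc,jyaa] -> 8 lines: oizan lhsn ifu sskmw ddc jyaa egar jmnv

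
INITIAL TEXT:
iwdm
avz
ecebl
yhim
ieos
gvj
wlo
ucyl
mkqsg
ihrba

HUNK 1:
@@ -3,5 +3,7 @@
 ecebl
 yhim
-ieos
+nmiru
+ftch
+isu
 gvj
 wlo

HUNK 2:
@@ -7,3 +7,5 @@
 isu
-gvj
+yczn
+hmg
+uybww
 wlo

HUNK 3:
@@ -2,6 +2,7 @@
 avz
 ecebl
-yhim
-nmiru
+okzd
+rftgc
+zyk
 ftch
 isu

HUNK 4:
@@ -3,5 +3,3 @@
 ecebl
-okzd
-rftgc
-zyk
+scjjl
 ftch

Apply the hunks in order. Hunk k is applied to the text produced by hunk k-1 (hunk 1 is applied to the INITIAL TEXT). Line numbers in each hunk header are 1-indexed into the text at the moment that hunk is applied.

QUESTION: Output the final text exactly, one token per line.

Hunk 1: at line 3 remove [ieos] add [nmiru,ftch,isu] -> 12 lines: iwdm avz ecebl yhim nmiru ftch isu gvj wlo ucyl mkqsg ihrba
Hunk 2: at line 7 remove [gvj] add [yczn,hmg,uybww] -> 14 lines: iwdm avz ecebl yhim nmiru ftch isu yczn hmg uybww wlo ucyl mkqsg ihrba
Hunk 3: at line 2 remove [yhim,nmiru] add [okzd,rftgc,zyk] -> 15 lines: iwdm avz ecebl okzd rftgc zyk ftch isu yczn hmg uybww wlo ucyl mkqsg ihrba
Hunk 4: at line 3 remove [okzd,rftgc,zyk] add [scjjl] -> 13 lines: iwdm avz ecebl scjjl ftch isu yczn hmg uybww wlo ucyl mkqsg ihrba

Answer: iwdm
avz
ecebl
scjjl
ftch
isu
yczn
hmg
uybww
wlo
ucyl
mkqsg
ihrba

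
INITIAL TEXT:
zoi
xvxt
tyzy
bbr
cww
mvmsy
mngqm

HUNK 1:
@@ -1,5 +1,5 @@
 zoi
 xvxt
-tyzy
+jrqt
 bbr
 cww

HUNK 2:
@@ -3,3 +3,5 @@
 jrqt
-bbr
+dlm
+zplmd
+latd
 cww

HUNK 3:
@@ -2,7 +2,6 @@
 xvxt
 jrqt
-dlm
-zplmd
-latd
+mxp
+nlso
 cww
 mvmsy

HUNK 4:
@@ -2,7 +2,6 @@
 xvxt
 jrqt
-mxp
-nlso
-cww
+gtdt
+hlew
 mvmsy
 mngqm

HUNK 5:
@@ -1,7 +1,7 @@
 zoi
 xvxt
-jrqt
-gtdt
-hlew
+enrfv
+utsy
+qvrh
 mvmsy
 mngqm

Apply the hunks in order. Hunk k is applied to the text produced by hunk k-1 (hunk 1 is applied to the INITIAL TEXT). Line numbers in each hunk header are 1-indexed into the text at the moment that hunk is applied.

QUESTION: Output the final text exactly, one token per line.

Answer: zoi
xvxt
enrfv
utsy
qvrh
mvmsy
mngqm

Derivation:
Hunk 1: at line 1 remove [tyzy] add [jrqt] -> 7 lines: zoi xvxt jrqt bbr cww mvmsy mngqm
Hunk 2: at line 3 remove [bbr] add [dlm,zplmd,latd] -> 9 lines: zoi xvxt jrqt dlm zplmd latd cww mvmsy mngqm
Hunk 3: at line 2 remove [dlm,zplmd,latd] add [mxp,nlso] -> 8 lines: zoi xvxt jrqt mxp nlso cww mvmsy mngqm
Hunk 4: at line 2 remove [mxp,nlso,cww] add [gtdt,hlew] -> 7 lines: zoi xvxt jrqt gtdt hlew mvmsy mngqm
Hunk 5: at line 1 remove [jrqt,gtdt,hlew] add [enrfv,utsy,qvrh] -> 7 lines: zoi xvxt enrfv utsy qvrh mvmsy mngqm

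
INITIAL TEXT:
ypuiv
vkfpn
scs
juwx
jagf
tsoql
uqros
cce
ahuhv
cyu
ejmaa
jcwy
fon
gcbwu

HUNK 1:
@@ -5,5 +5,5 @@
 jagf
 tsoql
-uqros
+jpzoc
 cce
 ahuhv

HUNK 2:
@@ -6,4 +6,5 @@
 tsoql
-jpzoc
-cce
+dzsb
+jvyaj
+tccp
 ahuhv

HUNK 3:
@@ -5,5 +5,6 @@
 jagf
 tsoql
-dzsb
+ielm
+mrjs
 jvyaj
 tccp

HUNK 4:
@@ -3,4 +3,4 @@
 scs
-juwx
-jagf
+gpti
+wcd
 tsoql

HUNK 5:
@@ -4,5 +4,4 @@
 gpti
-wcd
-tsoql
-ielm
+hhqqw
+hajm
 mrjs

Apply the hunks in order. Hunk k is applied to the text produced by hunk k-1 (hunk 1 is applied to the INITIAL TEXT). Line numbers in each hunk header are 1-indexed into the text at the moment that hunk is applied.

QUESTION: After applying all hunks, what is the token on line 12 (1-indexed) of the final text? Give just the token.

Hunk 1: at line 5 remove [uqros] add [jpzoc] -> 14 lines: ypuiv vkfpn scs juwx jagf tsoql jpzoc cce ahuhv cyu ejmaa jcwy fon gcbwu
Hunk 2: at line 6 remove [jpzoc,cce] add [dzsb,jvyaj,tccp] -> 15 lines: ypuiv vkfpn scs juwx jagf tsoql dzsb jvyaj tccp ahuhv cyu ejmaa jcwy fon gcbwu
Hunk 3: at line 5 remove [dzsb] add [ielm,mrjs] -> 16 lines: ypuiv vkfpn scs juwx jagf tsoql ielm mrjs jvyaj tccp ahuhv cyu ejmaa jcwy fon gcbwu
Hunk 4: at line 3 remove [juwx,jagf] add [gpti,wcd] -> 16 lines: ypuiv vkfpn scs gpti wcd tsoql ielm mrjs jvyaj tccp ahuhv cyu ejmaa jcwy fon gcbwu
Hunk 5: at line 4 remove [wcd,tsoql,ielm] add [hhqqw,hajm] -> 15 lines: ypuiv vkfpn scs gpti hhqqw hajm mrjs jvyaj tccp ahuhv cyu ejmaa jcwy fon gcbwu
Final line 12: ejmaa

Answer: ejmaa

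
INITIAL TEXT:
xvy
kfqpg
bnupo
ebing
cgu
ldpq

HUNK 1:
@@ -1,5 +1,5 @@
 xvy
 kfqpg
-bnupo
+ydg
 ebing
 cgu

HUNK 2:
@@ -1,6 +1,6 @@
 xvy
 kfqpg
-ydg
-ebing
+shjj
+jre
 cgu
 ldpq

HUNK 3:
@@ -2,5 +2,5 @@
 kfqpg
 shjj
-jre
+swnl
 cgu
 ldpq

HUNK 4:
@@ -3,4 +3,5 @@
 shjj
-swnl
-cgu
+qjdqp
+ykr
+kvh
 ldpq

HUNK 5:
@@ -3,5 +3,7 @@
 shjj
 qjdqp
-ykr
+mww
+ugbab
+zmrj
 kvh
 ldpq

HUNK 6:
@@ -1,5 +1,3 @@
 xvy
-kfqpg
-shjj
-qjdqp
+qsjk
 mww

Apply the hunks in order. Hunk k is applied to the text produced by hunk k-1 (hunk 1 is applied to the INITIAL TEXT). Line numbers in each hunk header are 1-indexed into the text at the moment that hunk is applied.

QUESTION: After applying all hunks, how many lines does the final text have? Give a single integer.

Answer: 7

Derivation:
Hunk 1: at line 1 remove [bnupo] add [ydg] -> 6 lines: xvy kfqpg ydg ebing cgu ldpq
Hunk 2: at line 1 remove [ydg,ebing] add [shjj,jre] -> 6 lines: xvy kfqpg shjj jre cgu ldpq
Hunk 3: at line 2 remove [jre] add [swnl] -> 6 lines: xvy kfqpg shjj swnl cgu ldpq
Hunk 4: at line 3 remove [swnl,cgu] add [qjdqp,ykr,kvh] -> 7 lines: xvy kfqpg shjj qjdqp ykr kvh ldpq
Hunk 5: at line 3 remove [ykr] add [mww,ugbab,zmrj] -> 9 lines: xvy kfqpg shjj qjdqp mww ugbab zmrj kvh ldpq
Hunk 6: at line 1 remove [kfqpg,shjj,qjdqp] add [qsjk] -> 7 lines: xvy qsjk mww ugbab zmrj kvh ldpq
Final line count: 7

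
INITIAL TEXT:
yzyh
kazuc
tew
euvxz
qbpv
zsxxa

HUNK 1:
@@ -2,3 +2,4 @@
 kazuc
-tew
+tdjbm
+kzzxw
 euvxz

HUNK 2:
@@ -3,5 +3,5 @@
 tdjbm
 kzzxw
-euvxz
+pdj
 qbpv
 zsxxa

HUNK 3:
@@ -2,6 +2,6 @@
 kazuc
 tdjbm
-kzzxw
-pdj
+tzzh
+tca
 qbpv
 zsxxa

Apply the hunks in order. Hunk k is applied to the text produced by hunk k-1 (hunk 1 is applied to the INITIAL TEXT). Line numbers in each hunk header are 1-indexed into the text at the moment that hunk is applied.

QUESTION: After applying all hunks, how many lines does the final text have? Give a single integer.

Hunk 1: at line 2 remove [tew] add [tdjbm,kzzxw] -> 7 lines: yzyh kazuc tdjbm kzzxw euvxz qbpv zsxxa
Hunk 2: at line 3 remove [euvxz] add [pdj] -> 7 lines: yzyh kazuc tdjbm kzzxw pdj qbpv zsxxa
Hunk 3: at line 2 remove [kzzxw,pdj] add [tzzh,tca] -> 7 lines: yzyh kazuc tdjbm tzzh tca qbpv zsxxa
Final line count: 7

Answer: 7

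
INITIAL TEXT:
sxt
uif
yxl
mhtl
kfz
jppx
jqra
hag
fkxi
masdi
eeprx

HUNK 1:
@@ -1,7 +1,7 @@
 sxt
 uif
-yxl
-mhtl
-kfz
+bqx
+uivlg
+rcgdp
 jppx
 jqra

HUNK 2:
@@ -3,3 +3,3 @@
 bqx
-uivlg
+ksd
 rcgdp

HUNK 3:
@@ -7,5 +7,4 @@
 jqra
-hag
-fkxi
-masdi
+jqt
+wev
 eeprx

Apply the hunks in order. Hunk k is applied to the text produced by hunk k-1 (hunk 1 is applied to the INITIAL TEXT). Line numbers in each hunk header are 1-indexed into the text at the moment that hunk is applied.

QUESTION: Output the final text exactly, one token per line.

Answer: sxt
uif
bqx
ksd
rcgdp
jppx
jqra
jqt
wev
eeprx

Derivation:
Hunk 1: at line 1 remove [yxl,mhtl,kfz] add [bqx,uivlg,rcgdp] -> 11 lines: sxt uif bqx uivlg rcgdp jppx jqra hag fkxi masdi eeprx
Hunk 2: at line 3 remove [uivlg] add [ksd] -> 11 lines: sxt uif bqx ksd rcgdp jppx jqra hag fkxi masdi eeprx
Hunk 3: at line 7 remove [hag,fkxi,masdi] add [jqt,wev] -> 10 lines: sxt uif bqx ksd rcgdp jppx jqra jqt wev eeprx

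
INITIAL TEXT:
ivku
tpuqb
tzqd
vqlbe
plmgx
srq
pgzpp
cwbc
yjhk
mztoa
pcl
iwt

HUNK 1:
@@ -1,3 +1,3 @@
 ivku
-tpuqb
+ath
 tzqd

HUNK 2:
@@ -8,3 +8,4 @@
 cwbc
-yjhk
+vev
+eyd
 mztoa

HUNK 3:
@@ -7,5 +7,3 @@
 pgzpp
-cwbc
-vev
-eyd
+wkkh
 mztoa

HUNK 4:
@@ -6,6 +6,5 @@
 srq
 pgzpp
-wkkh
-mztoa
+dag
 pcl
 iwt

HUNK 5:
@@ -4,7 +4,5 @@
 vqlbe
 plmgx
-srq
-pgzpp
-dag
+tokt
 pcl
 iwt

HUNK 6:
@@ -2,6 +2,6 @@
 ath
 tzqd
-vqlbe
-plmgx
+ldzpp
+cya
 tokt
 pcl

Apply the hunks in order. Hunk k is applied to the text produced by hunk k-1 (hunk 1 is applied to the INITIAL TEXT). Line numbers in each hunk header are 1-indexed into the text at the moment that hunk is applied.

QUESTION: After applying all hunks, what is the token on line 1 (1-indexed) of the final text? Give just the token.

Hunk 1: at line 1 remove [tpuqb] add [ath] -> 12 lines: ivku ath tzqd vqlbe plmgx srq pgzpp cwbc yjhk mztoa pcl iwt
Hunk 2: at line 8 remove [yjhk] add [vev,eyd] -> 13 lines: ivku ath tzqd vqlbe plmgx srq pgzpp cwbc vev eyd mztoa pcl iwt
Hunk 3: at line 7 remove [cwbc,vev,eyd] add [wkkh] -> 11 lines: ivku ath tzqd vqlbe plmgx srq pgzpp wkkh mztoa pcl iwt
Hunk 4: at line 6 remove [wkkh,mztoa] add [dag] -> 10 lines: ivku ath tzqd vqlbe plmgx srq pgzpp dag pcl iwt
Hunk 5: at line 4 remove [srq,pgzpp,dag] add [tokt] -> 8 lines: ivku ath tzqd vqlbe plmgx tokt pcl iwt
Hunk 6: at line 2 remove [vqlbe,plmgx] add [ldzpp,cya] -> 8 lines: ivku ath tzqd ldzpp cya tokt pcl iwt
Final line 1: ivku

Answer: ivku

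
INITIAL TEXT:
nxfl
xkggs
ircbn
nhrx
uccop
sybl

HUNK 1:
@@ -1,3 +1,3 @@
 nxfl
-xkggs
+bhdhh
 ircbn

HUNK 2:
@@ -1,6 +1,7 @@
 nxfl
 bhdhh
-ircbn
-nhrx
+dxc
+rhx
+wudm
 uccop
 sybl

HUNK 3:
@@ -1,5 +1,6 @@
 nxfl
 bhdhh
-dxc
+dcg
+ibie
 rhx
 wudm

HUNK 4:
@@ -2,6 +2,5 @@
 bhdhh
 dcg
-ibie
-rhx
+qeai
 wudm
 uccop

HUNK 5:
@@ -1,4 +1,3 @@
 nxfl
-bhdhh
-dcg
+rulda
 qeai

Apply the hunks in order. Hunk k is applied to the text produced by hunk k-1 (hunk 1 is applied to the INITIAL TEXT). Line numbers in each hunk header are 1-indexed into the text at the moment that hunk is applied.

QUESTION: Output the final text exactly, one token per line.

Hunk 1: at line 1 remove [xkggs] add [bhdhh] -> 6 lines: nxfl bhdhh ircbn nhrx uccop sybl
Hunk 2: at line 1 remove [ircbn,nhrx] add [dxc,rhx,wudm] -> 7 lines: nxfl bhdhh dxc rhx wudm uccop sybl
Hunk 3: at line 1 remove [dxc] add [dcg,ibie] -> 8 lines: nxfl bhdhh dcg ibie rhx wudm uccop sybl
Hunk 4: at line 2 remove [ibie,rhx] add [qeai] -> 7 lines: nxfl bhdhh dcg qeai wudm uccop sybl
Hunk 5: at line 1 remove [bhdhh,dcg] add [rulda] -> 6 lines: nxfl rulda qeai wudm uccop sybl

Answer: nxfl
rulda
qeai
wudm
uccop
sybl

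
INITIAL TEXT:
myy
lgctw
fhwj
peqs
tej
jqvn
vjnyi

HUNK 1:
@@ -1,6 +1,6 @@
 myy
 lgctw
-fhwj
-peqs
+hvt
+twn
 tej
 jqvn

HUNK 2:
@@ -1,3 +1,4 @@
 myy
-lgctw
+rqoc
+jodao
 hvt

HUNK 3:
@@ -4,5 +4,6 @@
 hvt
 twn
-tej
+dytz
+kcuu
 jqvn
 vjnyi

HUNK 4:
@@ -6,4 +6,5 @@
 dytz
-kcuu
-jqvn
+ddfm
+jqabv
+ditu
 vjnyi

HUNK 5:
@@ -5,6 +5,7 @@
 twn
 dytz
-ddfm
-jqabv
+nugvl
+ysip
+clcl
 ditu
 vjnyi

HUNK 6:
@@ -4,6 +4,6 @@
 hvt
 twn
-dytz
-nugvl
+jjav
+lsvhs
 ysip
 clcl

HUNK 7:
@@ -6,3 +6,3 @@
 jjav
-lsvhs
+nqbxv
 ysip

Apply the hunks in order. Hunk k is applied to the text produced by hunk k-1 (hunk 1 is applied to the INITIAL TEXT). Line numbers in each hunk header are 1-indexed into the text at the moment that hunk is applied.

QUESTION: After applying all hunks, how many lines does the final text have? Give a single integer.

Hunk 1: at line 1 remove [fhwj,peqs] add [hvt,twn] -> 7 lines: myy lgctw hvt twn tej jqvn vjnyi
Hunk 2: at line 1 remove [lgctw] add [rqoc,jodao] -> 8 lines: myy rqoc jodao hvt twn tej jqvn vjnyi
Hunk 3: at line 4 remove [tej] add [dytz,kcuu] -> 9 lines: myy rqoc jodao hvt twn dytz kcuu jqvn vjnyi
Hunk 4: at line 6 remove [kcuu,jqvn] add [ddfm,jqabv,ditu] -> 10 lines: myy rqoc jodao hvt twn dytz ddfm jqabv ditu vjnyi
Hunk 5: at line 5 remove [ddfm,jqabv] add [nugvl,ysip,clcl] -> 11 lines: myy rqoc jodao hvt twn dytz nugvl ysip clcl ditu vjnyi
Hunk 6: at line 4 remove [dytz,nugvl] add [jjav,lsvhs] -> 11 lines: myy rqoc jodao hvt twn jjav lsvhs ysip clcl ditu vjnyi
Hunk 7: at line 6 remove [lsvhs] add [nqbxv] -> 11 lines: myy rqoc jodao hvt twn jjav nqbxv ysip clcl ditu vjnyi
Final line count: 11

Answer: 11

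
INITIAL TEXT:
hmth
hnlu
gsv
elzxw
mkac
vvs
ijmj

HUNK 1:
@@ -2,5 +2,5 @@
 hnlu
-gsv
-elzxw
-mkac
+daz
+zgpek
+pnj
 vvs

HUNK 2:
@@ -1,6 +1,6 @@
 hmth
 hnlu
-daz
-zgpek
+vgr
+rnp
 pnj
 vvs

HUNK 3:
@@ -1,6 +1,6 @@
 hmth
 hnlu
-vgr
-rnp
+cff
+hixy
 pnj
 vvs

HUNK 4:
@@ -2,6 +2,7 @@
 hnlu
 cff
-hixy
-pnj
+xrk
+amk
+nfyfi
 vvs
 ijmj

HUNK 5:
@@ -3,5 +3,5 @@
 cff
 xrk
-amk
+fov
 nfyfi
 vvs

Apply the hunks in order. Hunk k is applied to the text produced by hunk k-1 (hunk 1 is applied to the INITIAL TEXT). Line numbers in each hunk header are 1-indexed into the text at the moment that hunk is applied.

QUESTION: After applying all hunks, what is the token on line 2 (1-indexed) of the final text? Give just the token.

Answer: hnlu

Derivation:
Hunk 1: at line 2 remove [gsv,elzxw,mkac] add [daz,zgpek,pnj] -> 7 lines: hmth hnlu daz zgpek pnj vvs ijmj
Hunk 2: at line 1 remove [daz,zgpek] add [vgr,rnp] -> 7 lines: hmth hnlu vgr rnp pnj vvs ijmj
Hunk 3: at line 1 remove [vgr,rnp] add [cff,hixy] -> 7 lines: hmth hnlu cff hixy pnj vvs ijmj
Hunk 4: at line 2 remove [hixy,pnj] add [xrk,amk,nfyfi] -> 8 lines: hmth hnlu cff xrk amk nfyfi vvs ijmj
Hunk 5: at line 3 remove [amk] add [fov] -> 8 lines: hmth hnlu cff xrk fov nfyfi vvs ijmj
Final line 2: hnlu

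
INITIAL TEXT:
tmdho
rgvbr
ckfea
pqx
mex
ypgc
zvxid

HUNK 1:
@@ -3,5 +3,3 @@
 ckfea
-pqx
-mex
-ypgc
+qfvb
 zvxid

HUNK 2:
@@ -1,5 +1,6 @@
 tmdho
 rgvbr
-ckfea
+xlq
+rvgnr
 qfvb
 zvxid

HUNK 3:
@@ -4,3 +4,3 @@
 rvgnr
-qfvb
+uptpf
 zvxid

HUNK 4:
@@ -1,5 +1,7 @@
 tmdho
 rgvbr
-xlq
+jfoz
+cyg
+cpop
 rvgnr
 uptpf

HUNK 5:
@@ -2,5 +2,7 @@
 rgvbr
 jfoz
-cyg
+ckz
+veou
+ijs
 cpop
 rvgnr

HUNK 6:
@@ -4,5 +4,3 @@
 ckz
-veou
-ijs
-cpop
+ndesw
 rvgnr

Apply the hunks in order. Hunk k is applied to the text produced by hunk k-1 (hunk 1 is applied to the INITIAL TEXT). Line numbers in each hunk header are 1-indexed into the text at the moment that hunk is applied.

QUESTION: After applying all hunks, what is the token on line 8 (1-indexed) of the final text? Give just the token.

Answer: zvxid

Derivation:
Hunk 1: at line 3 remove [pqx,mex,ypgc] add [qfvb] -> 5 lines: tmdho rgvbr ckfea qfvb zvxid
Hunk 2: at line 1 remove [ckfea] add [xlq,rvgnr] -> 6 lines: tmdho rgvbr xlq rvgnr qfvb zvxid
Hunk 3: at line 4 remove [qfvb] add [uptpf] -> 6 lines: tmdho rgvbr xlq rvgnr uptpf zvxid
Hunk 4: at line 1 remove [xlq] add [jfoz,cyg,cpop] -> 8 lines: tmdho rgvbr jfoz cyg cpop rvgnr uptpf zvxid
Hunk 5: at line 2 remove [cyg] add [ckz,veou,ijs] -> 10 lines: tmdho rgvbr jfoz ckz veou ijs cpop rvgnr uptpf zvxid
Hunk 6: at line 4 remove [veou,ijs,cpop] add [ndesw] -> 8 lines: tmdho rgvbr jfoz ckz ndesw rvgnr uptpf zvxid
Final line 8: zvxid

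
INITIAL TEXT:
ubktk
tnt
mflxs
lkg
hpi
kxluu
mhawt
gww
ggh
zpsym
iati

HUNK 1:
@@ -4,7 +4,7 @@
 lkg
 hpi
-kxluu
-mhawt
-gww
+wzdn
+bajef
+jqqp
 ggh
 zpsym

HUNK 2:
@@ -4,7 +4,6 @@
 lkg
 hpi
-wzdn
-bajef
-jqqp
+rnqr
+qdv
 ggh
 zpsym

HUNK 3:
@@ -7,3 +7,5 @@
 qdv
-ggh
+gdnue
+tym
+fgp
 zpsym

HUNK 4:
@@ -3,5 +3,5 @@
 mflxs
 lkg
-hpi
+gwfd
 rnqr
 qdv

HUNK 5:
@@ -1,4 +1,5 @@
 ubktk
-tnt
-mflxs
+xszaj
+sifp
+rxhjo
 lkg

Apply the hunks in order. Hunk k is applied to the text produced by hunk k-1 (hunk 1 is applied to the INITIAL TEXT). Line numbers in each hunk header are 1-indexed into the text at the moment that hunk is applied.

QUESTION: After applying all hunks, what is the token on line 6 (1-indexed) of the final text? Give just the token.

Hunk 1: at line 4 remove [kxluu,mhawt,gww] add [wzdn,bajef,jqqp] -> 11 lines: ubktk tnt mflxs lkg hpi wzdn bajef jqqp ggh zpsym iati
Hunk 2: at line 4 remove [wzdn,bajef,jqqp] add [rnqr,qdv] -> 10 lines: ubktk tnt mflxs lkg hpi rnqr qdv ggh zpsym iati
Hunk 3: at line 7 remove [ggh] add [gdnue,tym,fgp] -> 12 lines: ubktk tnt mflxs lkg hpi rnqr qdv gdnue tym fgp zpsym iati
Hunk 4: at line 3 remove [hpi] add [gwfd] -> 12 lines: ubktk tnt mflxs lkg gwfd rnqr qdv gdnue tym fgp zpsym iati
Hunk 5: at line 1 remove [tnt,mflxs] add [xszaj,sifp,rxhjo] -> 13 lines: ubktk xszaj sifp rxhjo lkg gwfd rnqr qdv gdnue tym fgp zpsym iati
Final line 6: gwfd

Answer: gwfd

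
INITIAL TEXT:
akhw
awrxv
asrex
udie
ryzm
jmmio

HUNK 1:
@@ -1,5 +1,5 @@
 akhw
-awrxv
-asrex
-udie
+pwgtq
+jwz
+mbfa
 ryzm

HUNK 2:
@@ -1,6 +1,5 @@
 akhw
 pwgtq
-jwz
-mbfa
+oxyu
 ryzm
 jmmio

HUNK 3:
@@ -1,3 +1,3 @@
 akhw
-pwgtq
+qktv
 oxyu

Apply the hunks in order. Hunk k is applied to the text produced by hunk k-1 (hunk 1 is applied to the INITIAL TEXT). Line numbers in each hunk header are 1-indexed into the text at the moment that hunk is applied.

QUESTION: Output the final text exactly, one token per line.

Answer: akhw
qktv
oxyu
ryzm
jmmio

Derivation:
Hunk 1: at line 1 remove [awrxv,asrex,udie] add [pwgtq,jwz,mbfa] -> 6 lines: akhw pwgtq jwz mbfa ryzm jmmio
Hunk 2: at line 1 remove [jwz,mbfa] add [oxyu] -> 5 lines: akhw pwgtq oxyu ryzm jmmio
Hunk 3: at line 1 remove [pwgtq] add [qktv] -> 5 lines: akhw qktv oxyu ryzm jmmio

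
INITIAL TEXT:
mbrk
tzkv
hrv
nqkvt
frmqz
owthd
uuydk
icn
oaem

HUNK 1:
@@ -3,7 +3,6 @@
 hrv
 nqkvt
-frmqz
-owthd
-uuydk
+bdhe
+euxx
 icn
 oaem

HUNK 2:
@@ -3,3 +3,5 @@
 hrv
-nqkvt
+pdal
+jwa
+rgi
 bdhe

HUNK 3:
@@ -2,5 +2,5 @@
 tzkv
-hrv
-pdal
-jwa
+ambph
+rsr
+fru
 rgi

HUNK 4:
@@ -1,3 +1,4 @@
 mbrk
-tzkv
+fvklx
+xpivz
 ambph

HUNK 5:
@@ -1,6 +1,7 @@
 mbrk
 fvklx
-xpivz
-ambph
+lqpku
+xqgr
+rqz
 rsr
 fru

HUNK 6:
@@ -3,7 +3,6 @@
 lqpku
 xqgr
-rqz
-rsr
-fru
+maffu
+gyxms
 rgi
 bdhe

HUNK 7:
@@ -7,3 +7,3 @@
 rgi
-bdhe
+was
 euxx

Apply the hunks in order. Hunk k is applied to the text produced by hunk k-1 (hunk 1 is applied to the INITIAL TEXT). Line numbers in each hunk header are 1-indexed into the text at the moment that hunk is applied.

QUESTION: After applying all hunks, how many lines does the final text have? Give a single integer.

Hunk 1: at line 3 remove [frmqz,owthd,uuydk] add [bdhe,euxx] -> 8 lines: mbrk tzkv hrv nqkvt bdhe euxx icn oaem
Hunk 2: at line 3 remove [nqkvt] add [pdal,jwa,rgi] -> 10 lines: mbrk tzkv hrv pdal jwa rgi bdhe euxx icn oaem
Hunk 3: at line 2 remove [hrv,pdal,jwa] add [ambph,rsr,fru] -> 10 lines: mbrk tzkv ambph rsr fru rgi bdhe euxx icn oaem
Hunk 4: at line 1 remove [tzkv] add [fvklx,xpivz] -> 11 lines: mbrk fvklx xpivz ambph rsr fru rgi bdhe euxx icn oaem
Hunk 5: at line 1 remove [xpivz,ambph] add [lqpku,xqgr,rqz] -> 12 lines: mbrk fvklx lqpku xqgr rqz rsr fru rgi bdhe euxx icn oaem
Hunk 6: at line 3 remove [rqz,rsr,fru] add [maffu,gyxms] -> 11 lines: mbrk fvklx lqpku xqgr maffu gyxms rgi bdhe euxx icn oaem
Hunk 7: at line 7 remove [bdhe] add [was] -> 11 lines: mbrk fvklx lqpku xqgr maffu gyxms rgi was euxx icn oaem
Final line count: 11

Answer: 11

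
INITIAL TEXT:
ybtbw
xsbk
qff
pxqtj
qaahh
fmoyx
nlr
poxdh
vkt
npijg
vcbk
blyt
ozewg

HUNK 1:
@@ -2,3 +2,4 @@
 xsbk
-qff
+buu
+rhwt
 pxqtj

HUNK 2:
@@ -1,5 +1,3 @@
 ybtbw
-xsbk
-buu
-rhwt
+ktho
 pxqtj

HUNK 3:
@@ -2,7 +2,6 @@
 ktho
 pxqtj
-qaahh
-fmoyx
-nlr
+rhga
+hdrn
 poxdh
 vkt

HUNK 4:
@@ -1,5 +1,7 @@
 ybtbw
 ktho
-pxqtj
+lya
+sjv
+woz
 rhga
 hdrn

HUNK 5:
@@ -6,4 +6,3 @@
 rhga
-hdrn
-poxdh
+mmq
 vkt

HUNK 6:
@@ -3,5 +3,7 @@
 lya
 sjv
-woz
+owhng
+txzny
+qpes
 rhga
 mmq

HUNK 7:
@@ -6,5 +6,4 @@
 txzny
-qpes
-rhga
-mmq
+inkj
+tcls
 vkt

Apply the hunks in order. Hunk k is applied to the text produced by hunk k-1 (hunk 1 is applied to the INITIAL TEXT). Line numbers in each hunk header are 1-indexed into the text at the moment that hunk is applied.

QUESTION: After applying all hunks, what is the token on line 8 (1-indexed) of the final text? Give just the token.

Answer: tcls

Derivation:
Hunk 1: at line 2 remove [qff] add [buu,rhwt] -> 14 lines: ybtbw xsbk buu rhwt pxqtj qaahh fmoyx nlr poxdh vkt npijg vcbk blyt ozewg
Hunk 2: at line 1 remove [xsbk,buu,rhwt] add [ktho] -> 12 lines: ybtbw ktho pxqtj qaahh fmoyx nlr poxdh vkt npijg vcbk blyt ozewg
Hunk 3: at line 2 remove [qaahh,fmoyx,nlr] add [rhga,hdrn] -> 11 lines: ybtbw ktho pxqtj rhga hdrn poxdh vkt npijg vcbk blyt ozewg
Hunk 4: at line 1 remove [pxqtj] add [lya,sjv,woz] -> 13 lines: ybtbw ktho lya sjv woz rhga hdrn poxdh vkt npijg vcbk blyt ozewg
Hunk 5: at line 6 remove [hdrn,poxdh] add [mmq] -> 12 lines: ybtbw ktho lya sjv woz rhga mmq vkt npijg vcbk blyt ozewg
Hunk 6: at line 3 remove [woz] add [owhng,txzny,qpes] -> 14 lines: ybtbw ktho lya sjv owhng txzny qpes rhga mmq vkt npijg vcbk blyt ozewg
Hunk 7: at line 6 remove [qpes,rhga,mmq] add [inkj,tcls] -> 13 lines: ybtbw ktho lya sjv owhng txzny inkj tcls vkt npijg vcbk blyt ozewg
Final line 8: tcls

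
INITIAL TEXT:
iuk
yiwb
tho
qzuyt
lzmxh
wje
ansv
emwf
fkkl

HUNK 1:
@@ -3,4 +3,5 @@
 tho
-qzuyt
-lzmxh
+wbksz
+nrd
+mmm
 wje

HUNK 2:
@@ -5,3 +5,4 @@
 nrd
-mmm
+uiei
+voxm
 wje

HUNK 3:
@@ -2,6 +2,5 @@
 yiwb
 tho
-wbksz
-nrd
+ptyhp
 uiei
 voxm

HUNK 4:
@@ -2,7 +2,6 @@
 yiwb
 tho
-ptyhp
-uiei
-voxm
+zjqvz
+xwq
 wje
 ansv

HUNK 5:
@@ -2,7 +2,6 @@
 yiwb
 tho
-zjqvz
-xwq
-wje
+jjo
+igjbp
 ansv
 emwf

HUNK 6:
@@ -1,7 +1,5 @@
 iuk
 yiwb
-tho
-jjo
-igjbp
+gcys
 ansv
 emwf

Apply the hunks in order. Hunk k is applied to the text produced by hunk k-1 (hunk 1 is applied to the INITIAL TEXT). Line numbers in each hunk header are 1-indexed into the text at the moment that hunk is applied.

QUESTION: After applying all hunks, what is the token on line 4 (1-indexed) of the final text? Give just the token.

Hunk 1: at line 3 remove [qzuyt,lzmxh] add [wbksz,nrd,mmm] -> 10 lines: iuk yiwb tho wbksz nrd mmm wje ansv emwf fkkl
Hunk 2: at line 5 remove [mmm] add [uiei,voxm] -> 11 lines: iuk yiwb tho wbksz nrd uiei voxm wje ansv emwf fkkl
Hunk 3: at line 2 remove [wbksz,nrd] add [ptyhp] -> 10 lines: iuk yiwb tho ptyhp uiei voxm wje ansv emwf fkkl
Hunk 4: at line 2 remove [ptyhp,uiei,voxm] add [zjqvz,xwq] -> 9 lines: iuk yiwb tho zjqvz xwq wje ansv emwf fkkl
Hunk 5: at line 2 remove [zjqvz,xwq,wje] add [jjo,igjbp] -> 8 lines: iuk yiwb tho jjo igjbp ansv emwf fkkl
Hunk 6: at line 1 remove [tho,jjo,igjbp] add [gcys] -> 6 lines: iuk yiwb gcys ansv emwf fkkl
Final line 4: ansv

Answer: ansv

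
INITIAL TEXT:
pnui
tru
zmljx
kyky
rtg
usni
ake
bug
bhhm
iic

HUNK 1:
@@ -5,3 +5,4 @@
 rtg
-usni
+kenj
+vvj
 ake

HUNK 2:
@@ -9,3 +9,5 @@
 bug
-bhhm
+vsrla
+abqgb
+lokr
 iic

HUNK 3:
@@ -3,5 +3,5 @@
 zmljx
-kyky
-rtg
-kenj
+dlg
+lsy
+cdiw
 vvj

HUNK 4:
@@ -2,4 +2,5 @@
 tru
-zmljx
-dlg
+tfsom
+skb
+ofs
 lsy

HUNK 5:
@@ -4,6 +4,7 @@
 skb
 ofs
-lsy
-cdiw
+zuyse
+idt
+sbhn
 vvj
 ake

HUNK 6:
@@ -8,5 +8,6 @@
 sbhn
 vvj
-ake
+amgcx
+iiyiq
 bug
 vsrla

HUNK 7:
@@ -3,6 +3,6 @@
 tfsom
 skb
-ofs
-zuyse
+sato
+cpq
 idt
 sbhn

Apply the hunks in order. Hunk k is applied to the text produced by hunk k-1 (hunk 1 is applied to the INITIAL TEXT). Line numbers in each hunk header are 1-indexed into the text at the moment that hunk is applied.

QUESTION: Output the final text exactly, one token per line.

Hunk 1: at line 5 remove [usni] add [kenj,vvj] -> 11 lines: pnui tru zmljx kyky rtg kenj vvj ake bug bhhm iic
Hunk 2: at line 9 remove [bhhm] add [vsrla,abqgb,lokr] -> 13 lines: pnui tru zmljx kyky rtg kenj vvj ake bug vsrla abqgb lokr iic
Hunk 3: at line 3 remove [kyky,rtg,kenj] add [dlg,lsy,cdiw] -> 13 lines: pnui tru zmljx dlg lsy cdiw vvj ake bug vsrla abqgb lokr iic
Hunk 4: at line 2 remove [zmljx,dlg] add [tfsom,skb,ofs] -> 14 lines: pnui tru tfsom skb ofs lsy cdiw vvj ake bug vsrla abqgb lokr iic
Hunk 5: at line 4 remove [lsy,cdiw] add [zuyse,idt,sbhn] -> 15 lines: pnui tru tfsom skb ofs zuyse idt sbhn vvj ake bug vsrla abqgb lokr iic
Hunk 6: at line 8 remove [ake] add [amgcx,iiyiq] -> 16 lines: pnui tru tfsom skb ofs zuyse idt sbhn vvj amgcx iiyiq bug vsrla abqgb lokr iic
Hunk 7: at line 3 remove [ofs,zuyse] add [sato,cpq] -> 16 lines: pnui tru tfsom skb sato cpq idt sbhn vvj amgcx iiyiq bug vsrla abqgb lokr iic

Answer: pnui
tru
tfsom
skb
sato
cpq
idt
sbhn
vvj
amgcx
iiyiq
bug
vsrla
abqgb
lokr
iic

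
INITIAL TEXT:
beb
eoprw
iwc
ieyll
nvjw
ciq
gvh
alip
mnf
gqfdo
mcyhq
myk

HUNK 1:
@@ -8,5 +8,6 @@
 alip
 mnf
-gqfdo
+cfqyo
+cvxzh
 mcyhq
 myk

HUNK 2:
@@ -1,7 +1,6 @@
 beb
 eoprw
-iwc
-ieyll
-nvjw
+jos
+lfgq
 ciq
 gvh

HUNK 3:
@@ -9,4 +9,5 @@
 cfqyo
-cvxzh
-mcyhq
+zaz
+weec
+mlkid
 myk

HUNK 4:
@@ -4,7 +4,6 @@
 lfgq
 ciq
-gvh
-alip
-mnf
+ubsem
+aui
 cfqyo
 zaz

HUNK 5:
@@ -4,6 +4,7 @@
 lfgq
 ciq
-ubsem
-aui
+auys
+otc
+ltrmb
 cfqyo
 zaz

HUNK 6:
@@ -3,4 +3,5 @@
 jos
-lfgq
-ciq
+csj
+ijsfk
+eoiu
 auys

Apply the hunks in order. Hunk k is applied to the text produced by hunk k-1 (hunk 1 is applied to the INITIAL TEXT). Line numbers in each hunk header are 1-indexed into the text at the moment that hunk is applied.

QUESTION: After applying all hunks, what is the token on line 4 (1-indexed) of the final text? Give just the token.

Answer: csj

Derivation:
Hunk 1: at line 8 remove [gqfdo] add [cfqyo,cvxzh] -> 13 lines: beb eoprw iwc ieyll nvjw ciq gvh alip mnf cfqyo cvxzh mcyhq myk
Hunk 2: at line 1 remove [iwc,ieyll,nvjw] add [jos,lfgq] -> 12 lines: beb eoprw jos lfgq ciq gvh alip mnf cfqyo cvxzh mcyhq myk
Hunk 3: at line 9 remove [cvxzh,mcyhq] add [zaz,weec,mlkid] -> 13 lines: beb eoprw jos lfgq ciq gvh alip mnf cfqyo zaz weec mlkid myk
Hunk 4: at line 4 remove [gvh,alip,mnf] add [ubsem,aui] -> 12 lines: beb eoprw jos lfgq ciq ubsem aui cfqyo zaz weec mlkid myk
Hunk 5: at line 4 remove [ubsem,aui] add [auys,otc,ltrmb] -> 13 lines: beb eoprw jos lfgq ciq auys otc ltrmb cfqyo zaz weec mlkid myk
Hunk 6: at line 3 remove [lfgq,ciq] add [csj,ijsfk,eoiu] -> 14 lines: beb eoprw jos csj ijsfk eoiu auys otc ltrmb cfqyo zaz weec mlkid myk
Final line 4: csj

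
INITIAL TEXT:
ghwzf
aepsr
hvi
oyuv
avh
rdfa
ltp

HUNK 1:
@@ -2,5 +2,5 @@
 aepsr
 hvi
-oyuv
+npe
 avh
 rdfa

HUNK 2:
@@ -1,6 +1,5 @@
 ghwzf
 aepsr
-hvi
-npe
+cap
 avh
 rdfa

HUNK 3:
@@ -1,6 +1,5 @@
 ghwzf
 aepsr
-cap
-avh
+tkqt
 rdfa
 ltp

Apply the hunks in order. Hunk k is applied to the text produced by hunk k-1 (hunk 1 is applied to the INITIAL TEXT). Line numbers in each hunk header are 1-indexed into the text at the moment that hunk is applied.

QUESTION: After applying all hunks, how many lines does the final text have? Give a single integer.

Answer: 5

Derivation:
Hunk 1: at line 2 remove [oyuv] add [npe] -> 7 lines: ghwzf aepsr hvi npe avh rdfa ltp
Hunk 2: at line 1 remove [hvi,npe] add [cap] -> 6 lines: ghwzf aepsr cap avh rdfa ltp
Hunk 3: at line 1 remove [cap,avh] add [tkqt] -> 5 lines: ghwzf aepsr tkqt rdfa ltp
Final line count: 5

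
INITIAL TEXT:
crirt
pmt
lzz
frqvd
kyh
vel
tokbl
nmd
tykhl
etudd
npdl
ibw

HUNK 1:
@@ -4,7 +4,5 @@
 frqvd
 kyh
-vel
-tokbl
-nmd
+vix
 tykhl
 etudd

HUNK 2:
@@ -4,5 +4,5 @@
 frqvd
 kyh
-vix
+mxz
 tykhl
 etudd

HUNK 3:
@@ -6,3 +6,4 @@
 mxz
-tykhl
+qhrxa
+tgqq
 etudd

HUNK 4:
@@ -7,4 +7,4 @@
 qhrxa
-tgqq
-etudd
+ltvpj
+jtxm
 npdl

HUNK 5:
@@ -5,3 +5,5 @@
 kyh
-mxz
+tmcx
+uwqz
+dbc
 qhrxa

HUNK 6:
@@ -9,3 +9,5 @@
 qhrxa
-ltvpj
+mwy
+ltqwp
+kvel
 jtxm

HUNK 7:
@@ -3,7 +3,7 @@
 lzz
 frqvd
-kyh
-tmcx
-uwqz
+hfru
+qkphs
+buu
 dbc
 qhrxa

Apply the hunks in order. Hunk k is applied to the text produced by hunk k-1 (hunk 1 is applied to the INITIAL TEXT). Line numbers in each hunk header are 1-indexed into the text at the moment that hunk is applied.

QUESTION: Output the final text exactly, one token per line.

Answer: crirt
pmt
lzz
frqvd
hfru
qkphs
buu
dbc
qhrxa
mwy
ltqwp
kvel
jtxm
npdl
ibw

Derivation:
Hunk 1: at line 4 remove [vel,tokbl,nmd] add [vix] -> 10 lines: crirt pmt lzz frqvd kyh vix tykhl etudd npdl ibw
Hunk 2: at line 4 remove [vix] add [mxz] -> 10 lines: crirt pmt lzz frqvd kyh mxz tykhl etudd npdl ibw
Hunk 3: at line 6 remove [tykhl] add [qhrxa,tgqq] -> 11 lines: crirt pmt lzz frqvd kyh mxz qhrxa tgqq etudd npdl ibw
Hunk 4: at line 7 remove [tgqq,etudd] add [ltvpj,jtxm] -> 11 lines: crirt pmt lzz frqvd kyh mxz qhrxa ltvpj jtxm npdl ibw
Hunk 5: at line 5 remove [mxz] add [tmcx,uwqz,dbc] -> 13 lines: crirt pmt lzz frqvd kyh tmcx uwqz dbc qhrxa ltvpj jtxm npdl ibw
Hunk 6: at line 9 remove [ltvpj] add [mwy,ltqwp,kvel] -> 15 lines: crirt pmt lzz frqvd kyh tmcx uwqz dbc qhrxa mwy ltqwp kvel jtxm npdl ibw
Hunk 7: at line 3 remove [kyh,tmcx,uwqz] add [hfru,qkphs,buu] -> 15 lines: crirt pmt lzz frqvd hfru qkphs buu dbc qhrxa mwy ltqwp kvel jtxm npdl ibw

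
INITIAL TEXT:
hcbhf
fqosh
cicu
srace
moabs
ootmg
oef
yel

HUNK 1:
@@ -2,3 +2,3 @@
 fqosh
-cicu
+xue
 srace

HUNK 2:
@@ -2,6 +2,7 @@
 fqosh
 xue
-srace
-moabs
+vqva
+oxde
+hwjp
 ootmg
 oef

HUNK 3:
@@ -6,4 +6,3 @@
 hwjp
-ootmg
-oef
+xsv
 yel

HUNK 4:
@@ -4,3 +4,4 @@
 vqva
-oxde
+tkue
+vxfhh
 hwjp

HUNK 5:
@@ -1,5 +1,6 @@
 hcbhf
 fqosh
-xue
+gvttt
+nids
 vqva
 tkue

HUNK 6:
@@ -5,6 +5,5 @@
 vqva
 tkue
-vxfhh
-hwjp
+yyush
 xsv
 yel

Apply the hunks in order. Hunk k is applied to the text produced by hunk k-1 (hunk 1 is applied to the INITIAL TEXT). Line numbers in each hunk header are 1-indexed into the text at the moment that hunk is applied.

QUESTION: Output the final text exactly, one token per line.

Answer: hcbhf
fqosh
gvttt
nids
vqva
tkue
yyush
xsv
yel

Derivation:
Hunk 1: at line 2 remove [cicu] add [xue] -> 8 lines: hcbhf fqosh xue srace moabs ootmg oef yel
Hunk 2: at line 2 remove [srace,moabs] add [vqva,oxde,hwjp] -> 9 lines: hcbhf fqosh xue vqva oxde hwjp ootmg oef yel
Hunk 3: at line 6 remove [ootmg,oef] add [xsv] -> 8 lines: hcbhf fqosh xue vqva oxde hwjp xsv yel
Hunk 4: at line 4 remove [oxde] add [tkue,vxfhh] -> 9 lines: hcbhf fqosh xue vqva tkue vxfhh hwjp xsv yel
Hunk 5: at line 1 remove [xue] add [gvttt,nids] -> 10 lines: hcbhf fqosh gvttt nids vqva tkue vxfhh hwjp xsv yel
Hunk 6: at line 5 remove [vxfhh,hwjp] add [yyush] -> 9 lines: hcbhf fqosh gvttt nids vqva tkue yyush xsv yel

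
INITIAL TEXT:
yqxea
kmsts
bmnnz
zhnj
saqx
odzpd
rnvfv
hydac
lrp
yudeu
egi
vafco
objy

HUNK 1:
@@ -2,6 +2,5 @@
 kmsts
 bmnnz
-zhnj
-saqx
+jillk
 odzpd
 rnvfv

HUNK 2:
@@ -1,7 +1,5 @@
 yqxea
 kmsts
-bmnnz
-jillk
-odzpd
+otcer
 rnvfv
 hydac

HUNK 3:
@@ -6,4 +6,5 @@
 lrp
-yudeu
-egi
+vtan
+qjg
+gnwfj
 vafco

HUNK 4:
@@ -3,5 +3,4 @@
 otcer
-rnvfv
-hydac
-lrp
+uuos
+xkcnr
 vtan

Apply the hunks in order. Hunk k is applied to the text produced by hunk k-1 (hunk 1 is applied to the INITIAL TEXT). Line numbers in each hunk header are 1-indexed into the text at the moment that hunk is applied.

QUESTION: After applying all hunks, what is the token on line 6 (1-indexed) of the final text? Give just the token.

Hunk 1: at line 2 remove [zhnj,saqx] add [jillk] -> 12 lines: yqxea kmsts bmnnz jillk odzpd rnvfv hydac lrp yudeu egi vafco objy
Hunk 2: at line 1 remove [bmnnz,jillk,odzpd] add [otcer] -> 10 lines: yqxea kmsts otcer rnvfv hydac lrp yudeu egi vafco objy
Hunk 3: at line 6 remove [yudeu,egi] add [vtan,qjg,gnwfj] -> 11 lines: yqxea kmsts otcer rnvfv hydac lrp vtan qjg gnwfj vafco objy
Hunk 4: at line 3 remove [rnvfv,hydac,lrp] add [uuos,xkcnr] -> 10 lines: yqxea kmsts otcer uuos xkcnr vtan qjg gnwfj vafco objy
Final line 6: vtan

Answer: vtan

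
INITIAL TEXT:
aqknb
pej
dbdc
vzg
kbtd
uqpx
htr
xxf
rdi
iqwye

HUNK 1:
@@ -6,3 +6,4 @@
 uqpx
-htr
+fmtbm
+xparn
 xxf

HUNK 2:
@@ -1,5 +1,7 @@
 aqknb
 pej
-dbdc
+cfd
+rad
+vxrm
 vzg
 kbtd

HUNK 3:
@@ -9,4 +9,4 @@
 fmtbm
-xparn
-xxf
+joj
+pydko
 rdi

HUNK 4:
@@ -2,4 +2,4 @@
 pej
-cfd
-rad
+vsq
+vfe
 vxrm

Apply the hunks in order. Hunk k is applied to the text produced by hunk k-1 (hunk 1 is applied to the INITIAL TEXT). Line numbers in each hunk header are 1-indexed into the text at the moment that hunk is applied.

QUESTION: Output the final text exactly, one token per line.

Hunk 1: at line 6 remove [htr] add [fmtbm,xparn] -> 11 lines: aqknb pej dbdc vzg kbtd uqpx fmtbm xparn xxf rdi iqwye
Hunk 2: at line 1 remove [dbdc] add [cfd,rad,vxrm] -> 13 lines: aqknb pej cfd rad vxrm vzg kbtd uqpx fmtbm xparn xxf rdi iqwye
Hunk 3: at line 9 remove [xparn,xxf] add [joj,pydko] -> 13 lines: aqknb pej cfd rad vxrm vzg kbtd uqpx fmtbm joj pydko rdi iqwye
Hunk 4: at line 2 remove [cfd,rad] add [vsq,vfe] -> 13 lines: aqknb pej vsq vfe vxrm vzg kbtd uqpx fmtbm joj pydko rdi iqwye

Answer: aqknb
pej
vsq
vfe
vxrm
vzg
kbtd
uqpx
fmtbm
joj
pydko
rdi
iqwye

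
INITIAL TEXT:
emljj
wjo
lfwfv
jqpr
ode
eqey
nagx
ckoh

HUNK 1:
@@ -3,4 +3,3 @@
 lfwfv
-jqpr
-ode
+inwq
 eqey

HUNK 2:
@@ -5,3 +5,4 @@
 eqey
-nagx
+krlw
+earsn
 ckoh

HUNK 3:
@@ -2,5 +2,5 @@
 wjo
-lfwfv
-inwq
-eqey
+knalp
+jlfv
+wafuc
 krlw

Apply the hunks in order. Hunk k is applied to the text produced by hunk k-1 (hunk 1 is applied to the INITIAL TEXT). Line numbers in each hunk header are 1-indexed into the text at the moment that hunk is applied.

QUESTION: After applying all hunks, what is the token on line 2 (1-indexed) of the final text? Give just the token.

Hunk 1: at line 3 remove [jqpr,ode] add [inwq] -> 7 lines: emljj wjo lfwfv inwq eqey nagx ckoh
Hunk 2: at line 5 remove [nagx] add [krlw,earsn] -> 8 lines: emljj wjo lfwfv inwq eqey krlw earsn ckoh
Hunk 3: at line 2 remove [lfwfv,inwq,eqey] add [knalp,jlfv,wafuc] -> 8 lines: emljj wjo knalp jlfv wafuc krlw earsn ckoh
Final line 2: wjo

Answer: wjo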